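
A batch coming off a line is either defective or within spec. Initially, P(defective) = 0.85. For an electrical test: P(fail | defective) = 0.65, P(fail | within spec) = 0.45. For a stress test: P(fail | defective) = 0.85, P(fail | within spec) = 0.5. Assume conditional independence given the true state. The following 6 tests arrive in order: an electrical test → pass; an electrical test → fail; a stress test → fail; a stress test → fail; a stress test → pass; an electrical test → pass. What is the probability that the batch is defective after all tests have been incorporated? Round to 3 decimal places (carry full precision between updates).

Apply Bayes' rule sequentially, carrying P(defective) forward.
After an electrical test='pass': P(defective) = 0.35·0.8500 / (0.35·0.8500 + 0.55·0.1500) ≈ 0.7829
After an electrical test='fail': P(defective) = 0.65·0.7829 / (0.65·0.7829 + 0.45·0.2171) ≈ 0.8389
After a stress test='fail': P(defective) = 0.85·0.8389 / (0.85·0.8389 + 0.5·0.1611) ≈ 0.8985
After a stress test='fail': P(defective) = 0.85·0.8985 / (0.85·0.8985 + 0.5·0.1015) ≈ 0.9377
After a stress test='pass': P(defective) = 0.15·0.9377 / (0.15·0.9377 + 0.5·0.0623) ≈ 0.8187
After an electrical test='pass': P(defective) = 0.35·0.8187 / (0.35·0.8187 + 0.55·0.1813) ≈ 0.7419

0.742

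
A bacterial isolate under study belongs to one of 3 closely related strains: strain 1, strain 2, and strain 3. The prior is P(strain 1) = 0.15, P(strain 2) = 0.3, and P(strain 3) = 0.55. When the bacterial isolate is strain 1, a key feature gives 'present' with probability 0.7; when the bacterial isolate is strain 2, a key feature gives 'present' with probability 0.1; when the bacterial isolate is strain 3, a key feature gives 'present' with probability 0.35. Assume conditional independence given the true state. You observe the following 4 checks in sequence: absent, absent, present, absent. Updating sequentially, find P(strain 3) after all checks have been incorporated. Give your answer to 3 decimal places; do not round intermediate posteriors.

After 'absent': normaliser = 0.3·0.1500 + 0.9·0.3000 + 0.65·0.5500; P(strain 1) ≈ 0.0669, P(strain 2) ≈ 0.4015, P(strain 3) ≈ 0.5316
After 'absent': normaliser = 0.3·0.0669 + 0.9·0.4015 + 0.65·0.5316; P(strain 1) ≈ 0.0276, P(strain 2) ≈ 0.4971, P(strain 3) ≈ 0.4753
After 'present': normaliser = 0.7·0.0276 + 0.1·0.4971 + 0.35·0.4753; P(strain 1) ≈ 0.0821, P(strain 2) ≈ 0.2112, P(strain 3) ≈ 0.7067
After 'absent': normaliser = 0.3·0.0821 + 0.9·0.2112 + 0.65·0.7067; P(strain 1) ≈ 0.0365, P(strain 2) ≈ 0.2819, P(strain 3) ≈ 0.6815

0.682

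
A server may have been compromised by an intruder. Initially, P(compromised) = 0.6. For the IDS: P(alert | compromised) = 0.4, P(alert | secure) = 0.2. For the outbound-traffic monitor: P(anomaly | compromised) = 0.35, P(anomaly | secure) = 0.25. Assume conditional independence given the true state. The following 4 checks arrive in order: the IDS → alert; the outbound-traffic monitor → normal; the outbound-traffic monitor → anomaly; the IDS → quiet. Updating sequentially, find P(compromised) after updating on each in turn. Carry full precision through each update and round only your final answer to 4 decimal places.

0.7319

After the IDS='alert': P(compromised) = 0.4·0.6000 / (0.4·0.6000 + 0.2·0.4000) ≈ 0.7500
After the outbound-traffic monitor='normal': P(compromised) = 0.65·0.7500 / (0.65·0.7500 + 0.75·0.2500) ≈ 0.7222
After the outbound-traffic monitor='anomaly': P(compromised) = 0.35·0.7222 / (0.35·0.7222 + 0.25·0.2778) ≈ 0.7845
After the IDS='quiet': P(compromised) = 0.6·0.7845 / (0.6·0.7845 + 0.8·0.2155) ≈ 0.7319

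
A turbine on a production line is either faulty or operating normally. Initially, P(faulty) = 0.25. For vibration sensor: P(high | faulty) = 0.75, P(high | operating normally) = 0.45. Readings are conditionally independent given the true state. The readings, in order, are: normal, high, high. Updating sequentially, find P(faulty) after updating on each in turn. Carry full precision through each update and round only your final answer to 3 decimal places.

0.296

After 'normal': P(faulty) = 0.25·0.2500 / (0.25·0.2500 + 0.55·0.7500) ≈ 0.1316
After 'high': P(faulty) = 0.75·0.1316 / (0.75·0.1316 + 0.45·0.8684) ≈ 0.2016
After 'high': P(faulty) = 0.75·0.2016 / (0.75·0.2016 + 0.45·0.7984) ≈ 0.2962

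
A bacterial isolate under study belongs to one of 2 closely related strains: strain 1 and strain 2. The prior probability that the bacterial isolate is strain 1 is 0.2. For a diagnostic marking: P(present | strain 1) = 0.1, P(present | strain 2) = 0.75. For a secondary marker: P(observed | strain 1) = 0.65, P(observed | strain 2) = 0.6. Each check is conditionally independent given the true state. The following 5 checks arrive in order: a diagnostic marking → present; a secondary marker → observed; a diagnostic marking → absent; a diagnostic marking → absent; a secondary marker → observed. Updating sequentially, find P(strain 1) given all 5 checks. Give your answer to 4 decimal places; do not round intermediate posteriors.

After a diagnostic marking='present': P(strain 1) = 0.1·0.2000 / (0.1·0.2000 + 0.75·0.8000) ≈ 0.0323
After a secondary marker='observed': P(strain 1) = 0.65·0.0323 / (0.65·0.0323 + 0.6·0.9677) ≈ 0.0349
After a diagnostic marking='absent': P(strain 1) = 0.9·0.0349 / (0.9·0.0349 + 0.25·0.9651) ≈ 0.1150
After a diagnostic marking='absent': P(strain 1) = 0.9·0.1150 / (0.9·0.1150 + 0.25·0.8850) ≈ 0.3188
After a secondary marker='observed': P(strain 1) = 0.65·0.3188 / (0.65·0.3188 + 0.6·0.6812) ≈ 0.3364

0.3364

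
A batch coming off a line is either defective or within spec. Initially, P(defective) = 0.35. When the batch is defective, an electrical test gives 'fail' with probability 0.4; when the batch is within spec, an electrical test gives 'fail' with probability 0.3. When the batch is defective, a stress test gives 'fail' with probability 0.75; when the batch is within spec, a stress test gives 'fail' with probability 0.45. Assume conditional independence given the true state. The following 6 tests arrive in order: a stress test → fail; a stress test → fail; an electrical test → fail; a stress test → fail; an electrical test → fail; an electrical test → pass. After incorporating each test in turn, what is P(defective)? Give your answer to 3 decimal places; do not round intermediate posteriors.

Each posterior becomes the prior for the next update.
After a stress test='fail': P(defective) = 0.75·0.3500 / (0.75·0.3500 + 0.45·0.6500) ≈ 0.4730
After a stress test='fail': P(defective) = 0.75·0.4730 / (0.75·0.4730 + 0.45·0.5270) ≈ 0.5993
After an electrical test='fail': P(defective) = 0.4·0.5993 / (0.4·0.5993 + 0.3·0.4007) ≈ 0.6660
After a stress test='fail': P(defective) = 0.75·0.6660 / (0.75·0.6660 + 0.45·0.3340) ≈ 0.7687
After an electrical test='fail': P(defective) = 0.4·0.7687 / (0.4·0.7687 + 0.3·0.2313) ≈ 0.8159
After an electrical test='pass': P(defective) = 0.6·0.8159 / (0.6·0.8159 + 0.7·0.1841) ≈ 0.7916

0.792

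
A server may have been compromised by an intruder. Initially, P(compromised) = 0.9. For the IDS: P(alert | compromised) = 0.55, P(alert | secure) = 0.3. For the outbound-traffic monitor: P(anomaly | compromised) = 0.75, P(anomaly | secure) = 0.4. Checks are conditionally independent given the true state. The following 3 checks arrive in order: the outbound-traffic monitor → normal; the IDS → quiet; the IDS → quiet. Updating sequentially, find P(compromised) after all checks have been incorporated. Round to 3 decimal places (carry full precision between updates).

Apply Bayes' rule sequentially, carrying P(compromised) forward.
After the outbound-traffic monitor='normal': P(compromised) = 0.25·0.9000 / (0.25·0.9000 + 0.6·0.1000) ≈ 0.7895
After the IDS='quiet': P(compromised) = 0.45·0.7895 / (0.45·0.7895 + 0.7·0.2105) ≈ 0.7068
After the IDS='quiet': P(compromised) = 0.45·0.7068 / (0.45·0.7068 + 0.7·0.2932) ≈ 0.6078

0.608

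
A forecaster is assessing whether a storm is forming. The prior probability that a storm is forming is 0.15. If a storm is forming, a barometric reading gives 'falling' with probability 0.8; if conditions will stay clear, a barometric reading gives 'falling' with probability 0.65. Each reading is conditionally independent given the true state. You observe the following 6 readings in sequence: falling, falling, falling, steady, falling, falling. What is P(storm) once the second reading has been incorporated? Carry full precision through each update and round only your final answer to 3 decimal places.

0.211

After 'falling': P(storm) = 0.8·0.1500 / (0.8·0.1500 + 0.65·0.8500) ≈ 0.1784
After 'falling': P(storm) = 0.8·0.1784 / (0.8·0.1784 + 0.65·0.8216) ≈ 0.2109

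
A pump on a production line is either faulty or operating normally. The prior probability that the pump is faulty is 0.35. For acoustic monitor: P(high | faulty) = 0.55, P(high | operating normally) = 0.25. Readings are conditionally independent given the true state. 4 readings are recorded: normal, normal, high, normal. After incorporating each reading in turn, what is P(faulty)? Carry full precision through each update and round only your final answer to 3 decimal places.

After 'normal': P(faulty) = 0.45·0.3500 / (0.45·0.3500 + 0.75·0.6500) ≈ 0.2442
After 'normal': P(faulty) = 0.45·0.2442 / (0.45·0.2442 + 0.75·0.7558) ≈ 0.1624
After 'high': P(faulty) = 0.55·0.1624 / (0.55·0.1624 + 0.25·0.8376) ≈ 0.2990
After 'normal': P(faulty) = 0.45·0.2990 / (0.45·0.2990 + 0.75·0.7010) ≈ 0.2037

0.204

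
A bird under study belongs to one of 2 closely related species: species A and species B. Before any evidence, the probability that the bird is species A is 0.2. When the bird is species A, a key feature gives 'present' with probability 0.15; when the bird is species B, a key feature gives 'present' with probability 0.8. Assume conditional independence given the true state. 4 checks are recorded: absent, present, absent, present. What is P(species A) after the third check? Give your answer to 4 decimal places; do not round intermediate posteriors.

After 'absent': P(species A) = 0.85·0.2000 / (0.85·0.2000 + 0.2·0.8000) ≈ 0.5152
After 'present': P(species A) = 0.15·0.5152 / (0.15·0.5152 + 0.8·0.4848) ≈ 0.1661
After 'absent': P(species A) = 0.85·0.1661 / (0.85·0.1661 + 0.2·0.8339) ≈ 0.4585

0.4585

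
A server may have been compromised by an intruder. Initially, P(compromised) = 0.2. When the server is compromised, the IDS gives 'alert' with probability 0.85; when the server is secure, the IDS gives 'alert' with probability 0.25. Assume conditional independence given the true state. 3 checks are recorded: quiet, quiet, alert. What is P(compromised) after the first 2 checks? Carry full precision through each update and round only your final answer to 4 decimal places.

0.0099

After 'quiet': P(compromised) = 0.15·0.2000 / (0.15·0.2000 + 0.75·0.8000) ≈ 0.0476
After 'quiet': P(compromised) = 0.15·0.0476 / (0.15·0.0476 + 0.75·0.9524) ≈ 0.0099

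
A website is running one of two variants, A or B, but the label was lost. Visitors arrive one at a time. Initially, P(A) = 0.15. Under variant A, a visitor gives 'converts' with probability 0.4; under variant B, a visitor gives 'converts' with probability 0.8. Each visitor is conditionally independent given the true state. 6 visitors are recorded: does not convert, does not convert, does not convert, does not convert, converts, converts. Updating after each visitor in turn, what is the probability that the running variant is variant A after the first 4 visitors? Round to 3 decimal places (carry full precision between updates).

0.935

After 'does not convert': P(A) = 0.6·0.1500 / (0.6·0.1500 + 0.2·0.8500) ≈ 0.3462
After 'does not convert': P(A) = 0.6·0.3462 / (0.6·0.3462 + 0.2·0.6538) ≈ 0.6136
After 'does not convert': P(A) = 0.6·0.6136 / (0.6·0.6136 + 0.2·0.3864) ≈ 0.8265
After 'does not convert': P(A) = 0.6·0.8265 / (0.6·0.8265 + 0.2·0.1735) ≈ 0.9346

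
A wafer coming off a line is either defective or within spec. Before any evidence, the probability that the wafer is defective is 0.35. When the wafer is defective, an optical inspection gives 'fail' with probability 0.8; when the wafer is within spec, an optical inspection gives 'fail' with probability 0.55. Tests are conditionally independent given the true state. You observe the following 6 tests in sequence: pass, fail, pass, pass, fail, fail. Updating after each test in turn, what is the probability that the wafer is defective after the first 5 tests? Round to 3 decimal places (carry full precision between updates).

0.091

After 'pass': P(defective) = 0.2·0.3500 / (0.2·0.3500 + 0.45·0.6500) ≈ 0.1931
After 'fail': P(defective) = 0.8·0.1931 / (0.8·0.1931 + 0.55·0.8069) ≈ 0.2582
After 'pass': P(defective) = 0.2·0.2582 / (0.2·0.2582 + 0.45·0.7418) ≈ 0.1340
After 'pass': P(defective) = 0.2·0.1340 / (0.2·0.1340 + 0.45·0.8660) ≈ 0.0643
After 'fail': P(defective) = 0.8·0.0643 / (0.8·0.0643 + 0.55·0.9357) ≈ 0.0909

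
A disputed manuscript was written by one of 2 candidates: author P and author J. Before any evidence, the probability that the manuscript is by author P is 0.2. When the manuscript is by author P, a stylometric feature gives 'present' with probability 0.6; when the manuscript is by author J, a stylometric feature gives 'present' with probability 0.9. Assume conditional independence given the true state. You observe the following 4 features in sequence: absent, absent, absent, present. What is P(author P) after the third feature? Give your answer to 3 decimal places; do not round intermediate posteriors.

0.941

Apply Bayes' rule sequentially, carrying P(author P) forward.
After 'absent': P(author P) = 0.4·0.2000 / (0.4·0.2000 + 0.1·0.8000) ≈ 0.5000
After 'absent': P(author P) = 0.4·0.5000 / (0.4·0.5000 + 0.1·0.5000) ≈ 0.8000
After 'absent': P(author P) = 0.4·0.8000 / (0.4·0.8000 + 0.1·0.2000) ≈ 0.9412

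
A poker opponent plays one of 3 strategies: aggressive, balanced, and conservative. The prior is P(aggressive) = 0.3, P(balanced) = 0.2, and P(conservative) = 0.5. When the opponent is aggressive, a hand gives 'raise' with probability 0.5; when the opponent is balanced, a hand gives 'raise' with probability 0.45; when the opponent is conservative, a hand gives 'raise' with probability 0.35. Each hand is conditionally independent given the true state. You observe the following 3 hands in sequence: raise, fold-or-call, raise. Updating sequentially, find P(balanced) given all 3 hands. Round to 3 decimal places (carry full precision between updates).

0.224

Each posterior becomes the prior for the next update.
After 'raise': normaliser = 0.5·0.3000 + 0.45·0.2000 + 0.35·0.5000; P(aggressive) ≈ 0.3614, P(balanced) ≈ 0.2169, P(conservative) ≈ 0.4217
After 'fold-or-call': normaliser = 0.5·0.3614 + 0.55·0.2169 + 0.65·0.4217; P(aggressive) ≈ 0.3148, P(balanced) ≈ 0.2078, P(conservative) ≈ 0.4774
After 'raise': normaliser = 0.5·0.3148 + 0.45·0.2078 + 0.35·0.4774; P(aggressive) ≈ 0.3766, P(balanced) ≈ 0.2237, P(conservative) ≈ 0.3998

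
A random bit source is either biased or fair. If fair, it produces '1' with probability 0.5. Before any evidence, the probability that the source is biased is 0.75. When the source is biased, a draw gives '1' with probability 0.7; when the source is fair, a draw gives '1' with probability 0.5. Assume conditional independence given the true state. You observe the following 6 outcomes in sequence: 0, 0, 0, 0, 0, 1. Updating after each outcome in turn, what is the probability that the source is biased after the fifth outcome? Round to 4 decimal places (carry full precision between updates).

0.1892

After '0': P(biased) = 0.3·0.7500 / (0.3·0.7500 + 0.5·0.2500) ≈ 0.6429
After '0': P(biased) = 0.3·0.6429 / (0.3·0.6429 + 0.5·0.3571) ≈ 0.5192
After '0': P(biased) = 0.3·0.5192 / (0.3·0.5192 + 0.5·0.4808) ≈ 0.3932
After '0': P(biased) = 0.3·0.3932 / (0.3·0.3932 + 0.5·0.6068) ≈ 0.2800
After '0': P(biased) = 0.3·0.2800 / (0.3·0.2800 + 0.5·0.7200) ≈ 0.1892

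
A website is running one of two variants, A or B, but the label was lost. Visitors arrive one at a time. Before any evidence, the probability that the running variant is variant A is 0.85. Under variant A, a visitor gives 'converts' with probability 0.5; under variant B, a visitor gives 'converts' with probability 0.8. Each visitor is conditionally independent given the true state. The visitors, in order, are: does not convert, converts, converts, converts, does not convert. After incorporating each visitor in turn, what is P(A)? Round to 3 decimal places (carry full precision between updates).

0.896

After 'does not convert': P(A) = 0.5·0.8500 / (0.5·0.8500 + 0.2·0.1500) ≈ 0.9341
After 'converts': P(A) = 0.5·0.9341 / (0.5·0.9341 + 0.8·0.0659) ≈ 0.8985
After 'converts': P(A) = 0.5·0.8985 / (0.5·0.8985 + 0.8·0.1015) ≈ 0.8470
After 'converts': P(A) = 0.5·0.8470 / (0.5·0.8470 + 0.8·0.1530) ≈ 0.7757
After 'does not convert': P(A) = 0.5·0.7757 / (0.5·0.7757 + 0.2·0.2243) ≈ 0.8963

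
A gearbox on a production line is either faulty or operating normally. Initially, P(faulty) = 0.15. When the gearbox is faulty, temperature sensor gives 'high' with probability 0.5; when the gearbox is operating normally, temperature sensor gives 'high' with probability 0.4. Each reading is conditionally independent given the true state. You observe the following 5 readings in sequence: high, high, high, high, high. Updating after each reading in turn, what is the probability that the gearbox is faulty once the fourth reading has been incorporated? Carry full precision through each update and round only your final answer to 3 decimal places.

0.301

After 'high': P(faulty) = 0.5·0.1500 / (0.5·0.1500 + 0.4·0.8500) ≈ 0.1807
After 'high': P(faulty) = 0.5·0.1807 / (0.5·0.1807 + 0.4·0.8193) ≈ 0.2161
After 'high': P(faulty) = 0.5·0.2161 / (0.5·0.2161 + 0.4·0.7839) ≈ 0.2563
After 'high': P(faulty) = 0.5·0.2563 / (0.5·0.2563 + 0.4·0.7437) ≈ 0.3011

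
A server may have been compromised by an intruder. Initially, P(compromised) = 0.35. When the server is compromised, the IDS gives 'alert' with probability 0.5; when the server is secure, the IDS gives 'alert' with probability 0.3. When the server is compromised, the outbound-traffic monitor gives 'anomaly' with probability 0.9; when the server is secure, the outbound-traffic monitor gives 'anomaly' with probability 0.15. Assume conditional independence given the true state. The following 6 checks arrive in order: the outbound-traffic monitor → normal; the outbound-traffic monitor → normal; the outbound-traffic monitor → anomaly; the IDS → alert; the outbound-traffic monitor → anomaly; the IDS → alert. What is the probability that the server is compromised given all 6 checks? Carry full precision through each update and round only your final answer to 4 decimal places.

After the outbound-traffic monitor='normal': P(compromised) = 0.1·0.3500 / (0.1·0.3500 + 0.85·0.6500) ≈ 0.0596
After the outbound-traffic monitor='normal': P(compromised) = 0.1·0.0596 / (0.1·0.0596 + 0.85·0.9404) ≈ 0.0074
After the outbound-traffic monitor='anomaly': P(compromised) = 0.9·0.0074 / (0.9·0.0074 + 0.15·0.9926) ≈ 0.0428
After the IDS='alert': P(compromised) = 0.5·0.0428 / (0.5·0.0428 + 0.3·0.9572) ≈ 0.0694
After the outbound-traffic monitor='anomaly': P(compromised) = 0.9·0.0694 / (0.9·0.0694 + 0.15·0.9306) ≈ 0.3090
After the IDS='alert': P(compromised) = 0.5·0.3090 / (0.5·0.3090 + 0.3·0.6910) ≈ 0.4270

0.4270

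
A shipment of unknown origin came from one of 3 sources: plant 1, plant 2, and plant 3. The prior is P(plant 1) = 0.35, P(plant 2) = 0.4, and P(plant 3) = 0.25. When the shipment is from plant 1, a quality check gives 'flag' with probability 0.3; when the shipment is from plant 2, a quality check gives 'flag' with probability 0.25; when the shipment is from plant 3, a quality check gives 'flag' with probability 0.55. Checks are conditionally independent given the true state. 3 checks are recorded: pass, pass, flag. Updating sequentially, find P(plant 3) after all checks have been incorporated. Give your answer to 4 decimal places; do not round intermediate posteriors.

0.2054

Apply Bayes' rule sequentially, carrying P(plant 3) forward.
After 'pass': normaliser = 0.7·0.3500 + 0.75·0.4000 + 0.45·0.2500; P(plant 1) ≈ 0.3726, P(plant 2) ≈ 0.4563, P(plant 3) ≈ 0.1711
After 'pass': normaliser = 0.7·0.3726 + 0.75·0.4563 + 0.45·0.1711; P(plant 1) ≈ 0.3836, P(plant 2) ≈ 0.5032, P(plant 3) ≈ 0.1132
After 'flag': normaliser = 0.3·0.3836 + 0.25·0.5032 + 0.55·0.1132; P(plant 1) ≈ 0.3796, P(plant 2) ≈ 0.4150, P(plant 3) ≈ 0.2054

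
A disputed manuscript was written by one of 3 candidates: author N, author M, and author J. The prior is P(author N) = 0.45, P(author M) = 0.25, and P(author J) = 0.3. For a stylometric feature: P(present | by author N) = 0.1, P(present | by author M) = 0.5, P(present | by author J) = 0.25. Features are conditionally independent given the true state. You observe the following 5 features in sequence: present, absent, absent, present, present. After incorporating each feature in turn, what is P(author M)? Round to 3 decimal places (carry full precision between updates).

After 'present': normaliser = 0.1·0.4500 + 0.5·0.2500 + 0.25·0.3000; P(author N) ≈ 0.1837, P(author M) ≈ 0.5102, P(author J) ≈ 0.3061
After 'absent': normaliser = 0.9·0.1837 + 0.5·0.5102 + 0.75·0.3061; P(author N) ≈ 0.2543, P(author M) ≈ 0.3925, P(author J) ≈ 0.3532
After 'absent': normaliser = 0.9·0.2543 + 0.5·0.3925 + 0.75·0.3532; P(author N) ≈ 0.3317, P(author M) ≈ 0.2844, P(author J) ≈ 0.3839
After 'present': normaliser = 0.1·0.3317 + 0.5·0.2844 + 0.25·0.3839; P(author N) ≈ 0.1222, P(author M) ≈ 0.5240, P(author J) ≈ 0.3537
After 'present': normaliser = 0.1·0.1222 + 0.5·0.5240 + 0.25·0.3537; P(author N) ≈ 0.0337, P(author M) ≈ 0.7225, P(author J) ≈ 0.2438

0.722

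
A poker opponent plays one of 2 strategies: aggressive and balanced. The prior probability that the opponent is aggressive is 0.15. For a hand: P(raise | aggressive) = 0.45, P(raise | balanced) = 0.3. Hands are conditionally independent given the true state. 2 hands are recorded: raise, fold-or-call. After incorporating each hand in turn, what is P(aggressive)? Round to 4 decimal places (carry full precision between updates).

After 'raise': P(aggressive) = 0.45·0.1500 / (0.45·0.1500 + 0.3·0.8500) ≈ 0.2093
After 'fold-or-call': P(aggressive) = 0.55·0.2093 / (0.55·0.2093 + 0.7·0.7907) ≈ 0.1722

0.1722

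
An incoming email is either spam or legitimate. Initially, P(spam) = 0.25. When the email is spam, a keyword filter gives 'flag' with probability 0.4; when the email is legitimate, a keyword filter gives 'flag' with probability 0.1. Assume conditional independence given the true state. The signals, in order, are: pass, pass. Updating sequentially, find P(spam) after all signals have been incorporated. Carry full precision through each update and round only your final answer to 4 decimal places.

0.1290

Apply Bayes' rule sequentially, carrying P(spam) forward.
After 'pass': P(spam) = 0.6·0.2500 / (0.6·0.2500 + 0.9·0.7500) ≈ 0.1818
After 'pass': P(spam) = 0.6·0.1818 / (0.6·0.1818 + 0.9·0.8182) ≈ 0.1290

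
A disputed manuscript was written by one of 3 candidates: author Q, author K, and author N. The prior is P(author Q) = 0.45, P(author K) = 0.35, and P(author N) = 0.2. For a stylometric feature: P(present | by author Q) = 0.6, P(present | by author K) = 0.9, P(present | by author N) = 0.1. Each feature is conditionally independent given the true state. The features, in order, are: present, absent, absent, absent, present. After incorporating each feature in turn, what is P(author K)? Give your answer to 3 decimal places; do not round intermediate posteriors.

After 'present': normaliser = 0.6·0.4500 + 0.9·0.3500 + 0.1·0.2000; P(author Q) ≈ 0.4463, P(author K) ≈ 0.5207, P(author N) ≈ 0.0331
After 'absent': normaliser = 0.4·0.4463 + 0.1·0.5207 + 0.9·0.0331; P(author Q) ≈ 0.6857, P(author K) ≈ 0.2000, P(author N) ≈ 0.1143
After 'absent': normaliser = 0.4·0.6857 + 0.1·0.2000 + 0.9·0.1143; P(author Q) ≈ 0.6906, P(author K) ≈ 0.0504, P(author N) ≈ 0.2590
After 'absent': normaliser = 0.4·0.6906 + 0.1·0.0504 + 0.9·0.2590; P(author Q) ≈ 0.5371, P(author K) ≈ 0.0098, P(author N) ≈ 0.4531
After 'present': normaliser = 0.6·0.5371 + 0.9·0.0098 + 0.1·0.4531; P(author Q) ≈ 0.8562, P(author K) ≈ 0.0234, P(author N) ≈ 0.1204

0.023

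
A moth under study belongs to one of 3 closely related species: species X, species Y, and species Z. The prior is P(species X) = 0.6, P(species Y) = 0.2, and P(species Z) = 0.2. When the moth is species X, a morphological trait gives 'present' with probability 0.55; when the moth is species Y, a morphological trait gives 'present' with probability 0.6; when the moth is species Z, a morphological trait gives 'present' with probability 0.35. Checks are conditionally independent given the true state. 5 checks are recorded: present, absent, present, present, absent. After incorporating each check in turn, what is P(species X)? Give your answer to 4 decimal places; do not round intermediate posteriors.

After 'present': normaliser = 0.55·0.6000 + 0.6·0.2000 + 0.35·0.2000; P(species X) ≈ 0.6346, P(species Y) ≈ 0.2308, P(species Z) ≈ 0.1346
After 'absent': normaliser = 0.45·0.6346 + 0.4·0.2308 + 0.65·0.1346; P(species X) ≈ 0.6136, P(species Y) ≈ 0.1983, P(species Z) ≈ 0.1880
After 'present': normaliser = 0.55·0.6136 + 0.6·0.1983 + 0.35·0.1880; P(species X) ≈ 0.6462, P(species Y) ≈ 0.2278, P(species Z) ≈ 0.1260
After 'present': normaliser = 0.55·0.6462 + 0.6·0.2278 + 0.35·0.1260; P(species X) ≈ 0.6628, P(species Y) ≈ 0.2550, P(species Z) ≈ 0.0822
After 'absent': normaliser = 0.45·0.6628 + 0.4·0.2550 + 0.65·0.0822; P(species X) ≈ 0.6574, P(species Y) ≈ 0.2248, P(species Z) ≈ 0.1178

0.6574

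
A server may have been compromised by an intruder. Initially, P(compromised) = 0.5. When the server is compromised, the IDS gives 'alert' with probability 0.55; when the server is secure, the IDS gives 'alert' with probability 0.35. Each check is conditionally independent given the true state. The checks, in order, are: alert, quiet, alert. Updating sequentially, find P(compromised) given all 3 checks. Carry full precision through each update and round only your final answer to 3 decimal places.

0.631

After 'alert': P(compromised) = 0.55·0.5000 / (0.55·0.5000 + 0.35·0.5000) ≈ 0.6111
After 'quiet': P(compromised) = 0.45·0.6111 / (0.45·0.6111 + 0.65·0.3889) ≈ 0.5211
After 'alert': P(compromised) = 0.55·0.5211 / (0.55·0.5211 + 0.35·0.4789) ≈ 0.6309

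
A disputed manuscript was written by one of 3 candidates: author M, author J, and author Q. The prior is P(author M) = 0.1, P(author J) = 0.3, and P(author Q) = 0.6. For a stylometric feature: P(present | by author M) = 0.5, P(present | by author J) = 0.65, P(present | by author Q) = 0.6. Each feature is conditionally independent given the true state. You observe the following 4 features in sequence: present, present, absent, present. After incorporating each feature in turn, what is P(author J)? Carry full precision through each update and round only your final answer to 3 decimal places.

0.332

After 'present': normaliser = 0.5·0.1000 + 0.65·0.3000 + 0.6·0.6000; P(author M) ≈ 0.0826, P(author J) ≈ 0.3223, P(author Q) ≈ 0.5950
After 'present': normaliser = 0.5·0.0826 + 0.65·0.3223 + 0.6·0.5950; P(author M) ≈ 0.0680, P(author J) ≈ 0.3447, P(author Q) ≈ 0.5874
After 'absent': normaliser = 0.5·0.0680 + 0.35·0.3447 + 0.4·0.5874; P(author M) ≈ 0.0873, P(author J) ≈ 0.3097, P(author Q) ≈ 0.6031
After 'present': normaliser = 0.5·0.0873 + 0.65·0.3097 + 0.6·0.6031; P(author M) ≈ 0.0719, P(author J) ≈ 0.3317, P(author Q) ≈ 0.5964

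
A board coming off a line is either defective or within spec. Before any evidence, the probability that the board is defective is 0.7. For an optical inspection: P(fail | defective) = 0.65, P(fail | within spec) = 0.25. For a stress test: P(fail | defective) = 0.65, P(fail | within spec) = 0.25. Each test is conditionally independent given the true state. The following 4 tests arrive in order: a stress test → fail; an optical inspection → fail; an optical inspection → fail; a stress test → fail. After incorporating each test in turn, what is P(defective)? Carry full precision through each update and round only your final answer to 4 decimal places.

0.9907

After a stress test='fail': P(defective) = 0.65·0.7000 / (0.65·0.7000 + 0.25·0.3000) ≈ 0.8585
After an optical inspection='fail': P(defective) = 0.65·0.8585 / (0.65·0.8585 + 0.25·0.1415) ≈ 0.9404
After an optical inspection='fail': P(defective) = 0.65·0.9404 / (0.65·0.9404 + 0.25·0.0596) ≈ 0.9762
After a stress test='fail': P(defective) = 0.65·0.9762 / (0.65·0.9762 + 0.25·0.0238) ≈ 0.9907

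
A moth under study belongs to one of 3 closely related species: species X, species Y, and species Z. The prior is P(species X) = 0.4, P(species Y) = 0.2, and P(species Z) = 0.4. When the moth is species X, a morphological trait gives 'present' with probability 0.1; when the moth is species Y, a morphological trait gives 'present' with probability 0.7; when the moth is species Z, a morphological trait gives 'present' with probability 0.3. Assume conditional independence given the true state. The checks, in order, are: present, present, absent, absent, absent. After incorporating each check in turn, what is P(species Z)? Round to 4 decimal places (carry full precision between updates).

0.6894

After 'present': normaliser = 0.1·0.4000 + 0.7·0.2000 + 0.3·0.4000; P(species X) ≈ 0.1333, P(species Y) ≈ 0.4667, P(species Z) ≈ 0.4000
After 'present': normaliser = 0.1·0.1333 + 0.7·0.4667 + 0.3·0.4000; P(species X) ≈ 0.0290, P(species Y) ≈ 0.7101, P(species Z) ≈ 0.2609
After 'absent': normaliser = 0.9·0.0290 + 0.3·0.7101 + 0.7·0.2609; P(species X) ≈ 0.0619, P(species Y) ≈ 0.5052, P(species Z) ≈ 0.4330
After 'absent': normaliser = 0.9·0.0619 + 0.3·0.5052 + 0.7·0.4330; P(species X) ≈ 0.1091, P(species Y) ≈ 0.2970, P(species Z) ≈ 0.5939
After 'absent': normaliser = 0.9·0.1091 + 0.3·0.2970 + 0.7·0.5939; P(species X) ≈ 0.1628, P(species Y) ≈ 0.1477, P(species Z) ≈ 0.6894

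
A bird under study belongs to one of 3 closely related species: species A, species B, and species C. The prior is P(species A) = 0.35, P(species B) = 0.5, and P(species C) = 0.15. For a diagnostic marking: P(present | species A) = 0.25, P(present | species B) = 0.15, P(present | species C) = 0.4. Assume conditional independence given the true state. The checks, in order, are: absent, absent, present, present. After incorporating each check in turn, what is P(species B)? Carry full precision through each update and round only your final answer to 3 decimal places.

After 'absent': normaliser = 0.75·0.3500 + 0.85·0.5000 + 0.6·0.1500; P(species A) ≈ 0.3376, P(species B) ≈ 0.5466, P(species C) ≈ 0.1158
After 'absent': normaliser = 0.75·0.3376 + 0.85·0.5466 + 0.6·0.1158; P(species A) ≈ 0.3216, P(species B) ≈ 0.5902, P(species C) ≈ 0.0882
After 'present': normaliser = 0.25·0.3216 + 0.15·0.5902 + 0.4·0.0882; P(species A) ≈ 0.3937, P(species B) ≈ 0.4335, P(species C) ≈ 0.1728
After 'present': normaliser = 0.25·0.3937 + 0.15·0.4335 + 0.4·0.1728; P(species A) ≈ 0.4232, P(species B) ≈ 0.2796, P(species C) ≈ 0.2972

0.280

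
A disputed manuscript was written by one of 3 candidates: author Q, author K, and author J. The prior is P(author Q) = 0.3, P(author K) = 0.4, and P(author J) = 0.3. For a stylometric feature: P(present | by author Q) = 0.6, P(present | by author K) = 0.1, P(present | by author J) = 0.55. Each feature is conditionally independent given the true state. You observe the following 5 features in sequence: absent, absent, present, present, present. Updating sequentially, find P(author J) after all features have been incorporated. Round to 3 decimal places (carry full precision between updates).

0.486

Each posterior becomes the prior for the next update.
After 'absent': normaliser = 0.4·0.3000 + 0.9·0.4000 + 0.45·0.3000; P(author Q) ≈ 0.1951, P(author K) ≈ 0.5854, P(author J) ≈ 0.2195
After 'absent': normaliser = 0.4·0.1951 + 0.9·0.5854 + 0.45·0.2195; P(author Q) ≈ 0.1109, P(author K) ≈ 0.7487, P(author J) ≈ 0.1404
After 'present': normaliser = 0.6·0.1109 + 0.1·0.7487 + 0.55·0.1404; P(author Q) ≈ 0.3044, P(author K) ≈ 0.3424, P(author J) ≈ 0.3532
After 'present': normaliser = 0.6·0.3044 + 0.1·0.3424 + 0.55·0.3532; P(author Q) ≈ 0.4443, P(author K) ≈ 0.0833, P(author J) ≈ 0.4725
After 'present': normaliser = 0.6·0.4443 + 0.1·0.0833 + 0.55·0.4725; P(author Q) ≈ 0.4985, P(author K) ≈ 0.0156, P(author J) ≈ 0.4859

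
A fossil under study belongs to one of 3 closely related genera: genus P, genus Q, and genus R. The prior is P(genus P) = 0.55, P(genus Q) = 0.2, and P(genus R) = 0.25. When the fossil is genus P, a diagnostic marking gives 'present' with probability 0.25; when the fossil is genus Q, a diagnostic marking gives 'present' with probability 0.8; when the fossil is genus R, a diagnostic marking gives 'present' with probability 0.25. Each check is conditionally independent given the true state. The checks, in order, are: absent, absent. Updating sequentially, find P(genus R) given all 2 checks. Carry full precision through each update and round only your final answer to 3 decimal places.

After 'absent': normaliser = 0.75·0.5500 + 0.2·0.2000 + 0.75·0.2500; P(genus P) ≈ 0.6445, P(genus Q) ≈ 0.0625, P(genus R) ≈ 0.2930
After 'absent': normaliser = 0.75·0.6445 + 0.2·0.0625 + 0.75·0.2930; P(genus P) ≈ 0.6755, P(genus Q) ≈ 0.0175, P(genus R) ≈ 0.3070

0.307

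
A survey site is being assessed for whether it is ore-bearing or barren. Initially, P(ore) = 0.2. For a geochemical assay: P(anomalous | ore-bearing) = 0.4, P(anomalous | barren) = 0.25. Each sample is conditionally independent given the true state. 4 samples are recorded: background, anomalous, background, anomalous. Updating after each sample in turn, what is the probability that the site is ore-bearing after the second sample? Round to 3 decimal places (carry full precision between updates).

After 'background': P(ore) = 0.6·0.2000 / (0.6·0.2000 + 0.75·0.8000) ≈ 0.1667
After 'anomalous': P(ore) = 0.4·0.1667 / (0.4·0.1667 + 0.25·0.8333) ≈ 0.2424

0.242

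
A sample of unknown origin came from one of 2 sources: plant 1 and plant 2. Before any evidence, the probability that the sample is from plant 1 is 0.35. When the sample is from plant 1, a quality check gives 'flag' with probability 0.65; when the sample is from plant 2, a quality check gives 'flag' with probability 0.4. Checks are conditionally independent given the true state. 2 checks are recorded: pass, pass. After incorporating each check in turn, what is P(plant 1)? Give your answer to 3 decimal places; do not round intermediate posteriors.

Each posterior becomes the prior for the next update.
After 'pass': P(plant 1) = 0.35·0.3500 / (0.35·0.3500 + 0.6·0.6500) ≈ 0.2390
After 'pass': P(plant 1) = 0.35·0.2390 / (0.35·0.2390 + 0.6·0.7610) ≈ 0.1549

0.155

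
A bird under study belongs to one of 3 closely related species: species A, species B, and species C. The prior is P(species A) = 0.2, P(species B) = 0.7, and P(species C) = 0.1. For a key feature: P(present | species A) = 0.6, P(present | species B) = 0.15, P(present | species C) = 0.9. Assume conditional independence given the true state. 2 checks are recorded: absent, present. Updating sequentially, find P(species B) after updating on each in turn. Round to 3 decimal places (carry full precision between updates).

0.610

Apply Bayes' rule sequentially, carrying P(species B) forward.
After 'absent': normaliser = 0.4·0.2000 + 0.85·0.7000 + 0.1·0.1000; P(species A) ≈ 0.1168, P(species B) ≈ 0.8686, P(species C) ≈ 0.0146
After 'present': normaliser = 0.6·0.1168 + 0.15·0.8686 + 0.9·0.0146; P(species A) ≈ 0.3282, P(species B) ≈ 0.6103, P(species C) ≈ 0.0615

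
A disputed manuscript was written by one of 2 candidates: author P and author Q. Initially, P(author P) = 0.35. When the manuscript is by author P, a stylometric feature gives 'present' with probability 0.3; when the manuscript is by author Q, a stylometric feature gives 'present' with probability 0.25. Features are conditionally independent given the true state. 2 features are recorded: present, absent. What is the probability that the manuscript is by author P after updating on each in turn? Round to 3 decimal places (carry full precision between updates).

After 'present': P(author P) = 0.3·0.3500 / (0.3·0.3500 + 0.25·0.6500) ≈ 0.3925
After 'absent': P(author P) = 0.7·0.3925 / (0.7·0.3925 + 0.75·0.6075) ≈ 0.3762

0.376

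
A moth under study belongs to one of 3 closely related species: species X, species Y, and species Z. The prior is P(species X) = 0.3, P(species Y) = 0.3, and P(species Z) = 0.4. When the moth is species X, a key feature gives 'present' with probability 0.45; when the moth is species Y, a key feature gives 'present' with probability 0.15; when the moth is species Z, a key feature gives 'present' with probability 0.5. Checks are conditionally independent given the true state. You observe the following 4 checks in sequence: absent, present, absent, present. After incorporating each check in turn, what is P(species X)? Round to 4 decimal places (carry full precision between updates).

Each posterior becomes the prior for the next update.
After 'absent': normaliser = 0.55·0.3000 + 0.85·0.3000 + 0.5·0.4000; P(species X) ≈ 0.2661, P(species Y) ≈ 0.4113, P(species Z) ≈ 0.3226
After 'present': normaliser = 0.45·0.2661 + 0.15·0.4113 + 0.5·0.3226; P(species X) ≈ 0.3494, P(species Y) ≈ 0.1800, P(species Z) ≈ 0.4706
After 'absent': normaliser = 0.55·0.3494 + 0.85·0.1800 + 0.5·0.4706; P(species X) ≈ 0.3311, P(species Y) ≈ 0.2636, P(species Z) ≈ 0.4054
After 'present': normaliser = 0.45·0.3311 + 0.15·0.2636 + 0.5·0.4054; P(species X) ≈ 0.3808, P(species Y) ≈ 0.1011, P(species Z) ≈ 0.5181

0.3808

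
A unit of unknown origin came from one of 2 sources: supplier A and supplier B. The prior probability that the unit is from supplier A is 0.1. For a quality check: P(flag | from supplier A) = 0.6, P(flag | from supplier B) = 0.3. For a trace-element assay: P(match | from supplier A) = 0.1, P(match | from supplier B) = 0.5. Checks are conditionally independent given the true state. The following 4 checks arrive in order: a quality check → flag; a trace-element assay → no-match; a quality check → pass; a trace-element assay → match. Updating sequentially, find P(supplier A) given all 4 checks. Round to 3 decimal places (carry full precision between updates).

0.044

After a quality check='flag': P(supplier A) = 0.6·0.1000 / (0.6·0.1000 + 0.3·0.9000) ≈ 0.1818
After a trace-element assay='no-match': P(supplier A) = 0.9·0.1818 / (0.9·0.1818 + 0.5·0.8182) ≈ 0.2857
After a quality check='pass': P(supplier A) = 0.4·0.2857 / (0.4·0.2857 + 0.7·0.7143) ≈ 0.1860
After a trace-element assay='match': P(supplier A) = 0.1·0.1860 / (0.1·0.1860 + 0.5·0.8140) ≈ 0.0437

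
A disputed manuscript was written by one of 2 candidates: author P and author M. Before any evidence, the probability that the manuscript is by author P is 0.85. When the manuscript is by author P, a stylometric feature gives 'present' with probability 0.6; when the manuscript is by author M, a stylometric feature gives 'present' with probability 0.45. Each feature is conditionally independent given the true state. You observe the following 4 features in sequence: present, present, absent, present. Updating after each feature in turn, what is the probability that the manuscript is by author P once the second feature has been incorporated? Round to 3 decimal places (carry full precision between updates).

0.910

After 'present': P(author P) = 0.6·0.8500 / (0.6·0.8500 + 0.45·0.1500) ≈ 0.8831
After 'present': P(author P) = 0.6·0.8831 / (0.6·0.8831 + 0.45·0.1169) ≈ 0.9097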